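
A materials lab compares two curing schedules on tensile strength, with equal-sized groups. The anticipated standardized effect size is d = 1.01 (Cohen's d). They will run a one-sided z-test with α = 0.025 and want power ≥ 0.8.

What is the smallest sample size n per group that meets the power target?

For power 0.8 need Φ(δ − z_{0.025}) = 0.8, so δ = z_{0.025} + z_{0.20} = 1.960 + 0.842 = 2.802.
δ = d·√(n/2) ⇒ n = 2(δ/d)² = 2 × (2.802 / 1.01)² = 15.39.
Round up to the next whole unit.

n = 16 per group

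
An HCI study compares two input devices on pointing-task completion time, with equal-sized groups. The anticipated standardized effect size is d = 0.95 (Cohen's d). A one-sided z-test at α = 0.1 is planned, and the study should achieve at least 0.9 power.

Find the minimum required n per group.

Set Φ(δ − 1.282) = 0.9; then δ − 1.282 = Φ⁻¹(0.9) = 1.282, giving δ = 2.563.
δ = d·√(n/2) ⇒ n = 2(δ/d)² = 2 × (2.563 / 0.95)² = 14.56.
Rounding up, n = 15 per group.

n = 15 per group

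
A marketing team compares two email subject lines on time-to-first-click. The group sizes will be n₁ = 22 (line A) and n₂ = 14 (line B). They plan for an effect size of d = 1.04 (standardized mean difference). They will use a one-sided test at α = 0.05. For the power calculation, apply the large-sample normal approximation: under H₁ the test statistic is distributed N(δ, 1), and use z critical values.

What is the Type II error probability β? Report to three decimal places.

Noncentrality parameter: δ = d / √(1/n₁ + 1/n₂) = 1.04 / √(1/22 + 1/14) = 3.0420
Critical value for a one-sided test at α = 0.05: z_α = 1.645.
Power = Φ(δ − 1.645) = Φ(1.397) = 0.9188.
Type II error: β = 1 − power = 1 − 0.9188 = 0.0812.

β ≈ 0.081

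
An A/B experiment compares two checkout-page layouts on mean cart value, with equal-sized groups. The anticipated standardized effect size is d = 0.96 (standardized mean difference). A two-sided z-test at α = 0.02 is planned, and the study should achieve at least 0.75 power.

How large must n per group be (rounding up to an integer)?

n = 20 per group

For power 0.75 need Φ(δ − z_{0.01}) = 0.75, so δ = z_{0.01} + z_{0.25} = 2.326 + 0.674 = 3.001.
(For δ > 0 the lower-tail rejection region contributes negligibly to power, so the one-term inversion is standard.)
δ = d·√(n/2) ⇒ n = 2(δ/d)² = 2 × (3.001 / 0.96)² = 19.54.
Round up to the next whole unit.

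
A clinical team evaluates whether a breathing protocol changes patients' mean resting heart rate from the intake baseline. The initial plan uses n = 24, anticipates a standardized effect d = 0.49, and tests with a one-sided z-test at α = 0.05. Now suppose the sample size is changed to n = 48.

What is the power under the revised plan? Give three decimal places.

With n = 48: δ = d·√n = 0.49 × √48 = 3.3948. Critical value z_{0.05} = 1.645.
Revised power = Φ(δ − 1.645) = Φ(1.750) = 0.9599.

Power ≈ 0.960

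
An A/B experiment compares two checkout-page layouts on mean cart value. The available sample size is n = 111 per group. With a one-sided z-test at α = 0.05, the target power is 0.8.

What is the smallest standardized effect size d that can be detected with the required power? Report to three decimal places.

Required noncentrality: δ = z_{0.05} + z_{0.20} = 1.645 + 0.842 = 2.486.
δ = d·√(n/2) ⇒ d = δ/√(n/2) = 2.486/√(111/2) = 0.3338.

d ≈ 0.334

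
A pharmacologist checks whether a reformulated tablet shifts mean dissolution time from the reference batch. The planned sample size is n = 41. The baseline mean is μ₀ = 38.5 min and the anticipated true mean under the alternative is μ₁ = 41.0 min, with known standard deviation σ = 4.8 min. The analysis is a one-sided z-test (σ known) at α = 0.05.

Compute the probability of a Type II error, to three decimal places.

Standardized effect: d = |μ₁ − μ₀| / σ = |41.0 − 38.5| / 4.8 = 0.5208
Noncentrality parameter: δ = d·√n = 0.5208 × √41 = 3.3350
One-sided α = 0.05 → critical value z_{0.05} = 1.645.
Power = Φ(δ − 1.645) = Φ(1.690) = 0.9545.
Type II error: β = 1 − power = 1 − 0.9545 = 0.0455.

β ≈ 0.046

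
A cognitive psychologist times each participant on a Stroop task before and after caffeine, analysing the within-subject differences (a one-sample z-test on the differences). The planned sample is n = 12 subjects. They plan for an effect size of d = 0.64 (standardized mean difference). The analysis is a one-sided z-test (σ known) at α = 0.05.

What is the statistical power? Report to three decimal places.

Noncentrality parameter: δ = d·√n = 0.64 × √12 = 2.2170
Critical value for a one-sided test at α = 0.05: z_α = 1.645.
Power = P(Z > 1.645 − δ) = Φ(0.572) = 0.7164.

Power ≈ 0.716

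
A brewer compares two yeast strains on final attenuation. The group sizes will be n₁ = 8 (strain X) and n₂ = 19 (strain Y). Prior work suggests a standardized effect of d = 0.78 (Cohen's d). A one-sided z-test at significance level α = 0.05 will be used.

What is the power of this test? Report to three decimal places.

Power ≈ 0.582

Noncentrality parameter: δ = d / √(1/n₁ + 1/n₂) = 0.78 / √(1/8 + 1/19) = 1.8507
Critical value for a one-sided test at α = 0.05: z_α = 1.645.
Power = Φ(δ − 1.645) = Φ(0.206) = 0.5815.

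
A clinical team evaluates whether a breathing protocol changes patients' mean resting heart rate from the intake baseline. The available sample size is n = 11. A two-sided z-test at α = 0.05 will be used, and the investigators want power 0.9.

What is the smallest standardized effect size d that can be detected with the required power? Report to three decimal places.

d ≈ 0.977

Required noncentrality: δ = z_{0.025} + z_{0.10} = 1.960 + 1.282 = 3.242.
(Lower-tail contribution to power is negligible for δ > 0.)
δ = d·√n ⇒ d = δ/√n = 3.242/√11 = 0.9774.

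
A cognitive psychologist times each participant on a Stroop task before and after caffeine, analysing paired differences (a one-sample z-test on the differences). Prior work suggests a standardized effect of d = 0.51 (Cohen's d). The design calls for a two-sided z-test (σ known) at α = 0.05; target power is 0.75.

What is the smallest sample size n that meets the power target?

Set Φ(δ − 1.960) = 0.75; then δ − 1.960 = Φ⁻¹(0.75) = 0.674, giving δ = 2.634.
(The Φ(−δ − z_{α/2}) term is vanishingly small for δ > 0 and is dropped in the standard sample-size formula.)
δ = d·√n ⇒ n = (δ/d)² = (2.634 / 0.51)² = 26.68.
Rounding up, n = 27.

n = 27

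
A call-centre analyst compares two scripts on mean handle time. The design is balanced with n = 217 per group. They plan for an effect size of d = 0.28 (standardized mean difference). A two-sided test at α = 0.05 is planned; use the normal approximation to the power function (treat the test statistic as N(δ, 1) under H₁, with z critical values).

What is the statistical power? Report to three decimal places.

Power ≈ 0.831

Noncentrality parameter: δ = d·√(n/2) = 0.28 × √(217/2) = 2.9166
Critical value for a two-sided test at α = 0.05: z_{α/2} = 1.960.
Power = Φ(δ − 1.960) + Φ(−δ − 1.960) = Φ(0.957) + Φ(-4.877) = 0.8306 + 0.0000 = 0.8306.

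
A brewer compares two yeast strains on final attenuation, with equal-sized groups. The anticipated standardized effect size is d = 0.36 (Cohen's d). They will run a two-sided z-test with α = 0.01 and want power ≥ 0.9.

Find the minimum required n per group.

n = 230 per group

Set Φ(δ − 2.576) = 0.9; then δ − 2.576 = Φ⁻¹(0.9) = 1.282, giving δ = 3.857.
(Ignoring the negligible lower-tail rejection probability gives the usual closed-form inversion.)
δ = d·√(n/2) ⇒ n = 2(δ/d)² = 2 × (3.857 / 0.36)² = 229.62.
Rounding up, n = 230 per group.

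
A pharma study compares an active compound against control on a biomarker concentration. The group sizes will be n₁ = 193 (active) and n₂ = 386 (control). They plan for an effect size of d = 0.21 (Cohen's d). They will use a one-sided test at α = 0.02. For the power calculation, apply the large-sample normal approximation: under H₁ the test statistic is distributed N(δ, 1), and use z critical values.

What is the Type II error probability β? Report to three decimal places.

β ≈ 0.371

Noncentrality parameter: δ = d / √(1/n₁ + 1/n₂) = 0.21 / √(1/193 + 1/386) = 2.3821
Critical value for a one-sided test at α = 0.02: z_α = 2.054.
Power = Φ(δ − 2.054) = Φ(0.328) = 0.6287.
Type II error: β = 1 − power = 1 − 0.6287 = 0.3713.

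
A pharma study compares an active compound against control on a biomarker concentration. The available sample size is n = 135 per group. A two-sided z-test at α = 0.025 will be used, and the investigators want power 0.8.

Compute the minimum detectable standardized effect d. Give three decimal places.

d ≈ 0.375

Need Φ(δ − 2.241) = 0.8, so δ = 2.241 + 0.842 = 3.083.
(The second rejection-region term Φ(−δ − z_{α/2}) is negligible and dropped.)
δ = d·√(n/2) ⇒ d = δ/√(n/2) = 3.083/√(135/2) = 0.3753.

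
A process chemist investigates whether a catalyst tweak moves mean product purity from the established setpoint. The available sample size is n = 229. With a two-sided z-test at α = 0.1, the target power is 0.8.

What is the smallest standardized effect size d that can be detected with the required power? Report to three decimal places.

Required noncentrality: δ = z_{0.05} + z_{0.20} = 1.645 + 0.842 = 2.486.
(The second rejection-region term Φ(−δ − z_{α/2}) is negligible and dropped.)
δ = d·√n ⇒ d = δ/√n = 2.486/√229 = 0.1643.

d ≈ 0.164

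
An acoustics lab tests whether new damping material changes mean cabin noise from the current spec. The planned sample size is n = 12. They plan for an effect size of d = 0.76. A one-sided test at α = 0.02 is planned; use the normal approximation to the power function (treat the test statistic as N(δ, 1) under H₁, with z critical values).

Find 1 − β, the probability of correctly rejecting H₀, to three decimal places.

Power ≈ 0.719

Noncentrality parameter: δ = d·√n = 0.76 × √12 = 2.6327
Critical value for a one-sided test at α = 0.02: z_α = 2.054.
Power = Φ(δ − 2.054) = Φ(0.579) = 0.7187.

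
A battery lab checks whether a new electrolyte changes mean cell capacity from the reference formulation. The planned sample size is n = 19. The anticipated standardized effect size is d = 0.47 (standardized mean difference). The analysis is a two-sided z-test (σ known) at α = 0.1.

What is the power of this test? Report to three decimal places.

Power ≈ 0.657

Noncentrality parameter: δ = d·√n = 0.47 × √19 = 2.0487
Critical value for a two-sided test at α = 0.1: z_{α/2} = 1.645.
Power = Φ(δ − 1.645) + Φ(−δ − 1.645) = Φ(0.404) + Φ(-3.694) = 0.6568 + 0.0001 = 0.6569.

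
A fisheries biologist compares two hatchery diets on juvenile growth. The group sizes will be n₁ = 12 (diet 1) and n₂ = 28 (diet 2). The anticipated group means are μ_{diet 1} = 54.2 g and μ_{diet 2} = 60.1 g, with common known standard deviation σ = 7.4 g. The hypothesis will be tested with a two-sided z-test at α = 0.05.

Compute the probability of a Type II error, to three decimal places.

Standardized effect: d = |μ_{diet 1} − μ_{diet 2}| / σ = |54.2 − 60.1| / 7.4 = 0.7973
Noncentrality parameter: δ = d / √(1/n₁ + 1/n₂) = 0.7973 / √(1/12 + 1/28) = 2.3108
Two-sided α = 0.05 → critical value z_{0.025} = 1.960.
Power = Φ(δ − 1.960) + Φ(−δ − 1.960) = Φ(0.351) + Φ(-4.271) = 0.6371 + 0.0000 = 0.6371.
Type II error: β = 1 − power = 1 − 0.6371 = 0.3629.

β ≈ 0.363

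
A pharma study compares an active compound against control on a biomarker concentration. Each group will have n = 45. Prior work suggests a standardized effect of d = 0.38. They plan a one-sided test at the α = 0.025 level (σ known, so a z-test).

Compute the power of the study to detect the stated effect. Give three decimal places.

Noncentrality parameter: λ = d·√(n/2) = 0.38 × √(45/2) = 1.8025
One-sided α = 0.025 → critical value z_{0.025} = 1.960.
Power = Φ(λ − 1.960) = Φ(-0.157) = 0.4374.

Power ≈ 0.437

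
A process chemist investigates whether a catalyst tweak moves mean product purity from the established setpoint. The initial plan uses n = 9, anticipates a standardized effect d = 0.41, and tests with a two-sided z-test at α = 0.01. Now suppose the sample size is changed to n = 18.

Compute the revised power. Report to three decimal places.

Power ≈ 0.201

With n = 18: δ = d·√n = 0.41 × √18 = 1.7395. Critical value z_{0.005} = 2.576.
Revised power = Φ(δ − 2.576) + Φ(−δ − 2.576) = Φ(-0.836) + Φ(-4.315) = 0.2015 + 0.0000 = 0.2015.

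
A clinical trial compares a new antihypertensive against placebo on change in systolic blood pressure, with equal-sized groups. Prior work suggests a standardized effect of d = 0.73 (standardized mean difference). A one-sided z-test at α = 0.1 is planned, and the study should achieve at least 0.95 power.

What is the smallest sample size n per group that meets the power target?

For power 0.95 need Φ(δ − z_{0.1}) = 0.95, so δ = z_{0.1} + z_{0.05} = 1.282 + 1.645 = 2.926.
δ = d·√(n/2) ⇒ n = 2(δ/d)² = 2 × (2.926 / 0.73)² = 32.14.
Round up to the next whole unit.

n = 33 per group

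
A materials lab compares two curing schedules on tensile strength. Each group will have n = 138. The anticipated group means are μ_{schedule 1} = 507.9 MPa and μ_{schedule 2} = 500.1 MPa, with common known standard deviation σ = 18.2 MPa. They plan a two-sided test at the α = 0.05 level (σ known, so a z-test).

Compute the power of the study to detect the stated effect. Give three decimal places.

Standardized effect: d = |μ_{schedule 1} − μ_{schedule 2}| / σ = |507.9 − 500.1| / 18.2 = 0.4286
Noncentrality parameter: δ = d·√(n/2) = 0.4286 × √(138/2) = 3.5600
Two-sided α = 0.05 → critical value z_{0.025} = 1.960.
Power = Φ(δ − 1.960) + Φ(−δ − 1.960) = Φ(1.600) + Φ(-5.520) = 0.9452 + 0.0000 = 0.9452.

Power ≈ 0.945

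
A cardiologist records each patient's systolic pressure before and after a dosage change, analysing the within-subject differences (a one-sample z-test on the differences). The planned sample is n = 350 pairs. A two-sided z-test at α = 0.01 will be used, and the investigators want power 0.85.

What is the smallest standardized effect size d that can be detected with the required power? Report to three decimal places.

d ≈ 0.193

Required noncentrality: δ = z_{0.005} + z_{0.15} = 2.576 + 1.036 = 3.612.
(The second rejection-region term Φ(−δ − z_{α/2}) is negligible and dropped.)
δ = d·√n ⇒ d = δ/√n = 3.612/√350 = 0.1931.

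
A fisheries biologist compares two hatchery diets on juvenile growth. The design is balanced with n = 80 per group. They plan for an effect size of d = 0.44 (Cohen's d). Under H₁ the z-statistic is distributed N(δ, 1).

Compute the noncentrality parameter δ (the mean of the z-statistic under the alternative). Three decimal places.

The noncentrality parameter scales effect size by the design's sample-size factor: δ = d·√(n/2) = 0.44 × √(80/2) = 2.7828

δ ≈ 2.783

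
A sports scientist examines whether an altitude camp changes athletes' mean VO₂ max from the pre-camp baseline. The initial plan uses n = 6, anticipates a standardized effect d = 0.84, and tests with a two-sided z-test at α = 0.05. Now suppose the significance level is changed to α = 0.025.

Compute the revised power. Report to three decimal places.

Power ≈ 0.427

δ = d·√n = 0.84 × √6 = 2.0576 (unchanged). New critical value: z_{0.0125} = 2.241.
Revised power = Φ(δ − 2.241) + Φ(−δ − 2.241) = Φ(-0.184) + Φ(-4.299) = 0.4271 + 0.0000 = 0.4271.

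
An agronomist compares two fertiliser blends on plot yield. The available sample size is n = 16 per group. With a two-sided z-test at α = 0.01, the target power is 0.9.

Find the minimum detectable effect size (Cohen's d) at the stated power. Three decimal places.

d ≈ 1.364

Required noncentrality: δ = z_{0.005} + z_{0.10} = 2.576 + 1.282 = 3.857.
(The second rejection-region term Φ(−δ − z_{α/2}) is negligible and dropped.)
δ = d·√(n/2) ⇒ d = δ/√(n/2) = 3.857/√(16/2) = 1.3638.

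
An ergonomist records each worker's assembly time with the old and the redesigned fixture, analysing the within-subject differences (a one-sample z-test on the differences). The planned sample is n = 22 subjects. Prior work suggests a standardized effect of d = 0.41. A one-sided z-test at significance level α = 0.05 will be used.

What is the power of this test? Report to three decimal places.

Power ≈ 0.610

Noncentrality parameter: δ = d·√n = 0.41 × √22 = 1.9231
One-sided α = 0.05 → critical value z_{0.05} = 1.645.
Power = P(Z > 1.645 − δ) = Φ(0.278) = 0.6096.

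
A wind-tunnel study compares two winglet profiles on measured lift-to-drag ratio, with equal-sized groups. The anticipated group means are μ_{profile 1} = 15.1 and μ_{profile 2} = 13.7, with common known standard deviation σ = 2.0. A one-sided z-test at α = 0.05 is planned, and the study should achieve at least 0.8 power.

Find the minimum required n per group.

n = 26 per group

Standardized effect: d = |μ_{profile 1} − μ_{profile 2}| / σ = |15.1 − 13.7| / 2.0 = 0.7000
Set Φ(δ − 1.645) = 0.8; then δ − 1.645 = Φ⁻¹(0.8) = 0.842, giving δ = 2.486.
δ = d·√(n/2) ⇒ n = 2(δ/d)² = 2 × (2.486 / 0.7000)² = 25.23.
Round up to the next whole unit.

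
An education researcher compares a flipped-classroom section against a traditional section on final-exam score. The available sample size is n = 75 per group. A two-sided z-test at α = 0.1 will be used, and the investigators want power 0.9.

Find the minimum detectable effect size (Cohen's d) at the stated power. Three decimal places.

Need Φ(δ − 1.645) = 0.9, so δ = 1.645 + 1.282 = 2.926.
(Lower-tail contribution to power is negligible for δ > 0.)
δ = d·√(n/2) ⇒ d = δ/√(n/2) = 2.926/√(75/2) = 0.4779.

d ≈ 0.478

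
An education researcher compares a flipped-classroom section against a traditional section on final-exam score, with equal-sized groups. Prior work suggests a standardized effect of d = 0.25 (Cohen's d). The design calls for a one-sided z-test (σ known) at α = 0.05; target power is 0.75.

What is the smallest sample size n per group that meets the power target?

n = 173 per group

For power 0.75 need Φ(δ − z_{0.05}) = 0.75, so δ = z_{0.05} + z_{0.25} = 1.645 + 0.674 = 2.319.
δ = d·√(n/2) ⇒ n = 2(δ/d)² = 2 × (2.319 / 0.25)² = 172.14.
Round up to the next whole unit.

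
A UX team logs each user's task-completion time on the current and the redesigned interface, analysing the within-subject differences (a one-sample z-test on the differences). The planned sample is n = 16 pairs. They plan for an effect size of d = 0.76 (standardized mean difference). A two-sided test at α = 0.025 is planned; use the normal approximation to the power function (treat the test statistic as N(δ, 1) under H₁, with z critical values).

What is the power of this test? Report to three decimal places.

Noncentrality parameter: λ = d·√n = 0.76 × √16 = 3.0400
Two-sided α = 0.025 → critical value z_{0.0125} = 2.241.
Power = Φ(λ − 2.241) + Φ(−λ − 2.241) = Φ(0.799) + Φ(-5.281) = 0.7877 + 0.0000 = 0.7877.

Power ≈ 0.788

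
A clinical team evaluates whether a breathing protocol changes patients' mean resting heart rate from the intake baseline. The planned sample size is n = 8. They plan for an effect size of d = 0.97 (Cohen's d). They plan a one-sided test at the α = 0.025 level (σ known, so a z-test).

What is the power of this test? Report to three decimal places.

Noncentrality parameter: δ = d·√n = 0.97 × √8 = 2.7436
One-sided α = 0.025 → critical value z_{0.025} = 1.960.
Power = Φ(δ − 1.960) = Φ(0.784) = 0.7834.

Power ≈ 0.783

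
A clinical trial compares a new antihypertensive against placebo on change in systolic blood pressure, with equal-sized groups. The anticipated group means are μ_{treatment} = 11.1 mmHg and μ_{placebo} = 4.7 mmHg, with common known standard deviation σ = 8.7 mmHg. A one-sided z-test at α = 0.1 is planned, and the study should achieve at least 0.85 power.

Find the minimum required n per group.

n = 20 per group

Standardized effect: d = |μ_{treatment} − μ_{placebo}| / σ = |11.1 − 4.7| / 8.7 = 0.7356
Set Φ(δ − 1.282) = 0.85; then δ − 1.282 = Φ⁻¹(0.85) = 1.036, giving δ = 2.318.
δ = d·√(n/2) ⇒ n = 2(δ/d)² = 2 × (2.318 / 0.7356)² = 19.86.
Round up to the next whole unit.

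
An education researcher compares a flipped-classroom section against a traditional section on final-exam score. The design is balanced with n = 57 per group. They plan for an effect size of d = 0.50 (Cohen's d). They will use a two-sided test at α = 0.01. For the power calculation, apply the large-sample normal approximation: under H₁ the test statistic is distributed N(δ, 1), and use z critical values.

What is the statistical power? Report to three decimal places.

Noncentrality parameter: δ = d·√(n/2) = 0.50 × √(57/2) = 2.6693
Critical value for a two-sided test at α = 0.01: z_{α/2} = 2.576.
Power = Φ(δ − 2.576) + Φ(−δ − 2.576) = Φ(0.093) + Φ(-5.245) = 0.5372 + 0.0000 = 0.5372.

Power ≈ 0.537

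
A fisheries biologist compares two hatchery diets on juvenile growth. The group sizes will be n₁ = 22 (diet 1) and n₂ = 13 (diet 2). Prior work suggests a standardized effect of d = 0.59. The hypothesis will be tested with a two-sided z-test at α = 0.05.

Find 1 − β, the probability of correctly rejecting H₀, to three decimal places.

Noncentrality parameter: δ = d / √(1/n₁ + 1/n₂) = 0.59 / √(1/22 + 1/13) = 1.6866
Two-sided α = 0.05 → critical value z_{0.025} = 1.960.
Power = Φ(δ − 1.960) + Φ(−δ − 1.960) = Φ(-0.273) + Φ(-3.647) = 0.3923 + 0.0001 = 0.3924.

Power ≈ 0.392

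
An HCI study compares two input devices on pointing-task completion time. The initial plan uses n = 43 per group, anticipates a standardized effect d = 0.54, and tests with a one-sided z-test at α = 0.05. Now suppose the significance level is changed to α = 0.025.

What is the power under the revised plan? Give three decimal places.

Power ≈ 0.707

δ = d·√(n/2) = 0.54 × √(43/2) = 2.5039 (unchanged). New critical value: z_{0.025} = 1.960.
Revised power = Φ(δ − 1.960) = Φ(0.544) = 0.7067.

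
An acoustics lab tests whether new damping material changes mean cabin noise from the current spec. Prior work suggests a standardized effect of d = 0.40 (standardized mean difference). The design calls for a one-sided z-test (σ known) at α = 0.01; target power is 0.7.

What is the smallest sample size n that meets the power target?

n = 51

For power 0.7 need Φ(δ − z_{0.01}) = 0.7, so δ = z_{0.01} + z_{0.30} = 2.326 + 0.524 = 2.851.
δ = d·√n ⇒ n = (δ/d)² = (2.851 / 0.40)² = 50.79.
Round up to the next whole unit.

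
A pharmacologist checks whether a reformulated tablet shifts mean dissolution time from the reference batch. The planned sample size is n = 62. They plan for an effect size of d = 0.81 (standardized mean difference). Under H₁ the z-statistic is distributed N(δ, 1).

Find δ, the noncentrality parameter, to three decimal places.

δ ≈ 6.378

The noncentrality parameter scales effect size by the design's sample-size factor: δ = d·√n = 0.81 × √62 = 6.3779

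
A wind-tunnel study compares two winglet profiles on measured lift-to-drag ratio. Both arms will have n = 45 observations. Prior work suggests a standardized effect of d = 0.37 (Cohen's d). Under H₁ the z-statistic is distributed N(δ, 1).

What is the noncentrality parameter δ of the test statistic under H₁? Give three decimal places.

δ ≈ 1.755

The noncentrality parameter scales effect size by the design's sample-size factor: δ = d·√(n/2) = 0.37 × √(45/2) = 1.7551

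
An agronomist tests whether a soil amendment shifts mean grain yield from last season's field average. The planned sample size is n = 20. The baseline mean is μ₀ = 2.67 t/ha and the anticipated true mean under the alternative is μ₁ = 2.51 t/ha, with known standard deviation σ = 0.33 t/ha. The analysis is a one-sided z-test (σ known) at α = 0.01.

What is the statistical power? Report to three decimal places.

Power ≈ 0.437

Standardized effect: d = |μ₁ − μ₀| / σ = |2.51 − 2.67| / 0.33 = 0.4848
Noncentrality parameter: δ = d·√n = 0.4848 × √20 = 2.1683
Critical value for a one-sided test at α = 0.01: z_α = 2.326.
Power = P(Z > 2.326 − δ) = Φ(-0.158) = 0.4372.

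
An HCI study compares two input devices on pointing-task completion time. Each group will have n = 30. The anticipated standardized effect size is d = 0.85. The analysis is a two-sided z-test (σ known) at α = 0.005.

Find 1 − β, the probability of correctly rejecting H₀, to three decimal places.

Power ≈ 0.686

Noncentrality parameter: δ = d·√(n/2) = 0.85 × √(30/2) = 3.2920
Critical value for a two-sided test at α = 0.005: z_{α/2} = 2.807.
Power = Φ(δ − 2.807) + Φ(−δ − 2.807) = Φ(0.485) + Φ(-6.099) = 0.6862 + 0.0000 = 0.6862.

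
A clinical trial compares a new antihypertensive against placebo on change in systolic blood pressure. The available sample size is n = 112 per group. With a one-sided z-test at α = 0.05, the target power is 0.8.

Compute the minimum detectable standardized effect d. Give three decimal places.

Need Φ(δ − 1.645) = 0.8, so δ = 1.645 + 0.842 = 2.486.
δ = d·√(n/2) ⇒ d = δ/√(n/2) = 2.486/√(112/2) = 0.3323.

d ≈ 0.332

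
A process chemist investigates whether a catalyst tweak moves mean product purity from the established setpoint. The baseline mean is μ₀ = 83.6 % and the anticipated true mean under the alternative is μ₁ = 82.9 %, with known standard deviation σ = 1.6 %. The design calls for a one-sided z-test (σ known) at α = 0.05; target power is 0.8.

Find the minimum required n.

n = 33

Standardized effect: d = |μ₁ − μ₀| / σ = |82.9 − 83.6| / 1.6 = 0.4375
Set Φ(δ − 1.645) = 0.8; then δ − 1.645 = Φ⁻¹(0.8) = 0.842, giving δ = 2.486.
δ = d·√n ⇒ n = (δ/d)² = (2.486 / 0.4375)² = 32.30.
Round up to the next whole unit.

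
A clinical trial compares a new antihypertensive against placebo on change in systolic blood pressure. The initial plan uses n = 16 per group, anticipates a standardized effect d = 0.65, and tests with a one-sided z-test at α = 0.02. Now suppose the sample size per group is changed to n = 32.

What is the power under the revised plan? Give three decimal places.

Power ≈ 0.708

With n = 32 per group: δ = d·√(n/2) = 0.65 × √(32/2) = 2.6000. Critical value z_{0.02} = 2.054.
Revised power = P(Z > 2.054 − δ) = Φ(0.546) = 0.7076.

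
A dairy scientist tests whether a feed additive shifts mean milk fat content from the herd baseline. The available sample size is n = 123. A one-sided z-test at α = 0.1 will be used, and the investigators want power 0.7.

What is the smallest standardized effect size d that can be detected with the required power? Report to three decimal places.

Required noncentrality: δ = z_{0.1} + z_{0.30} = 1.282 + 0.524 = 1.806.
δ = d·√n ⇒ d = δ/√n = 1.806/√123 = 0.1628.

d ≈ 0.163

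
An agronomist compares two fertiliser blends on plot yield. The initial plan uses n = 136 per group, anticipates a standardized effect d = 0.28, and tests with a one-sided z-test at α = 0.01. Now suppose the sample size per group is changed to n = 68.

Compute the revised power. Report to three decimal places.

Power ≈ 0.244

With n = 68 per group: δ = d·√(n/2) = 0.28 × √(68/2) = 1.6327. Critical value z_{0.01} = 2.326.
Revised power = Φ(δ − 2.326) = Φ(-0.694) = 0.2439.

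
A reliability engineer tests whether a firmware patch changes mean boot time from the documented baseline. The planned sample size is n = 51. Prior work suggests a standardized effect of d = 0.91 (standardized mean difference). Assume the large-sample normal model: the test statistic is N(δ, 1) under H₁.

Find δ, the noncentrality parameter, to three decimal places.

δ ≈ 6.499

δ = d·√n = 0.91 × √51 = 6.4987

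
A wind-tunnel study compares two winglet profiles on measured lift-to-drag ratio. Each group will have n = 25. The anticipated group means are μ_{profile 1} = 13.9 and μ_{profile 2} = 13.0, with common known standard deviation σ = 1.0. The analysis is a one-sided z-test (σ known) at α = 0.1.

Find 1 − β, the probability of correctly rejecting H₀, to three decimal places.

Standardized effect: d = |μ_{profile 1} − μ_{profile 2}| / σ = |13.9 − 13.0| / 1.0 = 0.9000
Noncentrality parameter: δ = d·√(n/2) = 0.9000 × √(25/2) = 3.1820
Critical value for a one-sided test at α = 0.1: z_α = 1.282.
Power = P(Z > 1.282 − δ) = Φ(1.900) = 0.9713.

Power ≈ 0.971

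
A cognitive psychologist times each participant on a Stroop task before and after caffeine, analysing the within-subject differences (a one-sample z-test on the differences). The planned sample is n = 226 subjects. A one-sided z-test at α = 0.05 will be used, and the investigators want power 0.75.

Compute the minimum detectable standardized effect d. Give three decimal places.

d ≈ 0.154

Required noncentrality: δ = z_{0.05} + z_{0.25} = 1.645 + 0.674 = 2.319.
δ = d·√n ⇒ d = δ/√n = 2.319/√226 = 0.1543.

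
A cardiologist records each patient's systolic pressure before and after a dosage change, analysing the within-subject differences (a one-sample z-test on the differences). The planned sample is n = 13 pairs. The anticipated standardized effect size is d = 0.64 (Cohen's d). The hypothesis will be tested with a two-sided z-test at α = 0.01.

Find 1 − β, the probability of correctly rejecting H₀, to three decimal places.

Noncentrality parameter: δ = d·√n = 0.64 × √13 = 2.3076
Two-sided α = 0.01 → critical value z_{0.005} = 2.576.
Power = Φ(δ − 2.576) + Φ(−δ − 2.576) = Φ(-0.268) + Φ(-4.883) = 0.3942 + 0.0000 = 0.3942.

Power ≈ 0.394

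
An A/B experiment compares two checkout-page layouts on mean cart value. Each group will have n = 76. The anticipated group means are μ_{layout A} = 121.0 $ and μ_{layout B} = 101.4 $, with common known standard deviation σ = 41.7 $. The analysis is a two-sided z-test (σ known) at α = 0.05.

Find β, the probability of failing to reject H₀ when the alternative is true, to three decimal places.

Standardized effect: d = |μ_{layout A} − μ_{layout B}| / σ = |121.0 − 101.4| / 41.7 = 0.4700
Noncentrality parameter: δ = d·√(n/2) = 0.4700 × √(76/2) = 2.8974
Two-sided α = 0.05 → critical value z_{0.025} = 1.960.
Power = Φ(δ − 1.960) + Φ(−δ − 1.960) = Φ(0.937) + Φ(-4.857) = 0.8257 + 0.0000 = 0.8257.
Type II error: β = 1 − power = 1 − 0.8257 = 0.1743.

β ≈ 0.174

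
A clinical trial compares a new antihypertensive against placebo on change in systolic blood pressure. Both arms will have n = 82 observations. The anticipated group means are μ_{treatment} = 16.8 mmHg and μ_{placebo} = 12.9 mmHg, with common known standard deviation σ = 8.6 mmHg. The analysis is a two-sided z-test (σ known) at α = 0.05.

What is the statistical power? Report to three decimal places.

Standardized effect: d = |μ_{treatment} − μ_{placebo}| / σ = |16.8 − 12.9| / 8.6 = 0.4535
Noncentrality parameter: δ = d·√(n/2) = 0.4535 × √(82/2) = 2.9037
Critical value for a two-sided test at α = 0.05: z_{α/2} = 1.960.
Power = Φ(δ − 1.960) + Φ(−δ − 1.960) = Φ(0.944) + Φ(-4.864) = 0.8274 + 0.0000 = 0.8274.

Power ≈ 0.827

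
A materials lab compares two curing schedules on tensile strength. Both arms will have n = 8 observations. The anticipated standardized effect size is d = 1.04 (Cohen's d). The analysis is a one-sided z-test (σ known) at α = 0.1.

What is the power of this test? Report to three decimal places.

Noncentrality parameter: λ = d·√(n/2) = 1.04 × √(8/2) = 2.0800
One-sided α = 0.1 → critical value z_{0.1} = 1.282.
Power = Φ(λ − 1.282) = Φ(0.798) = 0.7877.

Power ≈ 0.788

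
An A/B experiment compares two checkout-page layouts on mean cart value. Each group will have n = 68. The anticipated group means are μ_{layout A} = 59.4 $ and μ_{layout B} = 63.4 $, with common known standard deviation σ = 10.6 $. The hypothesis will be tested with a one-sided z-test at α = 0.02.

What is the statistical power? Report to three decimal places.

Standardized effect: d = |μ_{layout A} − μ_{layout B}| / σ = |59.4 − 63.4| / 10.6 = 0.3774
Noncentrality parameter: δ = d·√(n/2) = 0.3774 × √(68/2) = 2.2004
One-sided α = 0.02 → critical value z_{0.02} = 2.054.
Power = P(Z > 2.054 − δ) = Φ(0.147) = 0.5583.

Power ≈ 0.558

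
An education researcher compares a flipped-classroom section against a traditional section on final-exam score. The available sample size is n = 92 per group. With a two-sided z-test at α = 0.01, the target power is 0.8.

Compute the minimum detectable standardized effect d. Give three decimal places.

Need Φ(δ − 2.576) = 0.8, so δ = 2.576 + 0.842 = 3.417.
(Lower-tail contribution to power is negligible for δ > 0.)
δ = d·√(n/2) ⇒ d = δ/√(n/2) = 3.417/√(92/2) = 0.5039.

d ≈ 0.504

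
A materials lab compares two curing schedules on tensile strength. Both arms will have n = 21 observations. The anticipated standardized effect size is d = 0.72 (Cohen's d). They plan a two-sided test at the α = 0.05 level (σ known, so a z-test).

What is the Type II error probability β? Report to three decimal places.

Noncentrality parameter: δ = d·√(n/2) = 0.72 × √(21/2) = 2.3331
Critical value for a two-sided test at α = 0.05: z_{α/2} = 1.960.
Power = Φ(δ − 1.960) + Φ(−δ − 1.960) = Φ(0.373) + Φ(-4.293) = 0.6455 + 0.0000 = 0.6455.
Type II error: β = 1 − power = 1 − 0.6455 = 0.3545.

β ≈ 0.355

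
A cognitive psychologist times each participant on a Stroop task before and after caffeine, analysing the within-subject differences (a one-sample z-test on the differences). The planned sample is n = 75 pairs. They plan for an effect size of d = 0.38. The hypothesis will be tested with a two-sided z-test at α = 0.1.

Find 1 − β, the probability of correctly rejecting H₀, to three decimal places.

Power ≈ 0.950

Noncentrality parameter: λ = d·√n = 0.38 × √75 = 3.2909
Critical value for a two-sided test at α = 0.1: z_{α/2} = 1.645.
Power = Φ(λ − 1.645) + Φ(−λ − 1.645) = Φ(1.646) + Φ(-4.936) = 0.9501 + 0.0000 = 0.9501.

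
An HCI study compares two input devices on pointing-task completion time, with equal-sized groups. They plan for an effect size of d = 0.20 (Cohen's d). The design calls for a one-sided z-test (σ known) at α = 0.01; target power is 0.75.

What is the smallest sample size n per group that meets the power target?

Set Φ(δ − 2.326) = 0.75; then δ − 2.326 = Φ⁻¹(0.75) = 0.674, giving δ = 3.001.
δ = d·√(n/2) ⇒ n = 2(δ/d)² = 2 × (3.001 / 0.20)² = 450.25.
Round up to the next whole unit.

n = 451 per group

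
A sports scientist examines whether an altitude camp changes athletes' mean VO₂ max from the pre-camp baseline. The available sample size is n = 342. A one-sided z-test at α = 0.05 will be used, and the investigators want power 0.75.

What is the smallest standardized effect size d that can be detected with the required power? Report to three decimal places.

d ≈ 0.125

Required noncentrality: δ = z_{0.05} + z_{0.25} = 1.645 + 0.674 = 2.319.
δ = d·√n ⇒ d = δ/√n = 2.319/√342 = 0.1254.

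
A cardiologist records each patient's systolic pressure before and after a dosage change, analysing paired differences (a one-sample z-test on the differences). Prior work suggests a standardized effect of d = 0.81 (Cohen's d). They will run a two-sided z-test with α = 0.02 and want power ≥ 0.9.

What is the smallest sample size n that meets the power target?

For power 0.9 need Φ(δ − z_{0.01}) = 0.9, so δ = z_{0.01} + z_{0.10} = 2.326 + 1.282 = 3.608.
(Ignoring the negligible lower-tail rejection probability gives the usual closed-form inversion.)
δ = d·√n ⇒ n = (δ/d)² = (3.608 / 0.81)² = 19.84.
Rounding up, n = 20.

n = 20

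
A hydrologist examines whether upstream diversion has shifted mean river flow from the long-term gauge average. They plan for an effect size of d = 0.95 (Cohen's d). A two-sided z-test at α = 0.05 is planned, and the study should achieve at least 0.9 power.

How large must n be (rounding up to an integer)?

Set Φ(δ − 1.960) = 0.9; then δ − 1.960 = Φ⁻¹(0.9) = 1.282, giving δ = 3.242.
(For δ > 0 the lower-tail rejection region contributes negligibly to power, so the one-term inversion is standard.)
δ = d·√n ⇒ n = (δ/d)² = (3.242 / 0.95)² = 11.64.
Rounding up, n = 12.

n = 12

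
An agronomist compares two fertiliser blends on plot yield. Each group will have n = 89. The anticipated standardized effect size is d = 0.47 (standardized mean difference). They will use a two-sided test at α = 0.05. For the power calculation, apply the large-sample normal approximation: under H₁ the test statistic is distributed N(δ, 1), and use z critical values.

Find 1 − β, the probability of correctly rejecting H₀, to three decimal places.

Power ≈ 0.880

Noncentrality parameter: δ = d·√(n/2) = 0.47 × √(89/2) = 3.1353
Critical value for a two-sided test at α = 0.05: z_{α/2} = 1.960.
Power = Φ(δ − 1.960) + Φ(−δ − 1.960) = Φ(1.175) + Φ(-5.095) = 0.8801 + 0.0000 = 0.8801.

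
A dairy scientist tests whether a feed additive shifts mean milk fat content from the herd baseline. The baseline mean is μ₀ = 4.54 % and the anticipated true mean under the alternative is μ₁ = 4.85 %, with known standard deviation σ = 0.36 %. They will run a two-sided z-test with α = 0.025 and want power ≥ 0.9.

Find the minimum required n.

Standardized effect: d = |μ₁ − μ₀| / σ = |4.85 − 4.54| / 0.36 = 0.8611
Set Φ(δ − 2.241) = 0.9; then δ − 2.241 = Φ⁻¹(0.9) = 1.282, giving δ = 3.523.
(Ignoring the negligible lower-tail rejection probability gives the usual closed-form inversion.)
δ = d·√n ⇒ n = (δ/d)² = (3.523 / 0.8611)² = 16.74.
Rounding up, n = 17.

n = 17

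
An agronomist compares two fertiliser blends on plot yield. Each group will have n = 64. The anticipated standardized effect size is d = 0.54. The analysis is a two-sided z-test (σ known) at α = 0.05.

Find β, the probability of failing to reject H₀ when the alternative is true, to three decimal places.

Noncentrality parameter: δ = d·√(n/2) = 0.54 × √(64/2) = 3.0547
Critical value for a two-sided test at α = 0.05: z_{α/2} = 1.960.
Power = Φ(δ − 1.960) + Φ(−δ − 1.960) = Φ(1.095) + Φ(-5.015) = 0.8632 + 0.0000 = 0.8632.
Type II error: β = 1 − power = 1 − 0.8632 = 0.1368.

β ≈ 0.137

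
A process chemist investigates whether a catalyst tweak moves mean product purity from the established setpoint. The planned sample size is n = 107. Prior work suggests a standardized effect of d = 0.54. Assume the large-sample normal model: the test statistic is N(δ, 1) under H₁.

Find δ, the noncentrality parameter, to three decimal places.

δ = d·√n = 0.54 × √107 = 5.5858

δ ≈ 5.586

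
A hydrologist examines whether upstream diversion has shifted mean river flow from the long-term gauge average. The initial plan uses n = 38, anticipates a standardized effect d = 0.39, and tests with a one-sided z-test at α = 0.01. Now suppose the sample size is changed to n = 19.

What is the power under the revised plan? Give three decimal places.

Power ≈ 0.266

With n = 19: δ = d·√n = 0.39 × √19 = 1.7000. Critical value z_{0.01} = 2.326.
Revised power = Φ(δ − 2.326) = Φ(-0.626) = 0.2655.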